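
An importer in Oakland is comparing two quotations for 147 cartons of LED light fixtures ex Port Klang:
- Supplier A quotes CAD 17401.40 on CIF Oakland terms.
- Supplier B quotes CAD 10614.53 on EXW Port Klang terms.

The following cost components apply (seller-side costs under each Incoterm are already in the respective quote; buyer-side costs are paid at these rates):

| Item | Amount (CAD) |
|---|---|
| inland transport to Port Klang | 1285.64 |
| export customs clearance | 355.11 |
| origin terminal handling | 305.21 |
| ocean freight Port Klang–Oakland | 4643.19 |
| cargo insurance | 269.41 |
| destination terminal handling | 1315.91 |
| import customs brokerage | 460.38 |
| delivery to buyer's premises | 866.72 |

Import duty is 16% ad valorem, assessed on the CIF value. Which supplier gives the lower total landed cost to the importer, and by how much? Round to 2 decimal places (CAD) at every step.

Supplier A is cheaper by CAD 83.16

Supplier A (CIF):
The CIF price already equals the CIF value: 17401.40
Import duty = 17401.40 × 16% = 2784.22
Buyer bears (A): 1315.91 + 460.38 + 866.72 = 2643.01
Landed cost (A) = invoice 17401.40 + 2643.01 + duty 2784.22 = 22828.63
Supplier B (EXW):
CIF value = EXW price + inland to port + export clearance + origin terminal + freight + insurance = 10614.53 + 1285.64 + 355.11 + 305.21 + 4643.19 + 269.41 = 17473.09
Import duty = 17473.09 × 16% = 2795.69
Buyer bears (B): 1285.64 + 355.11 + 305.21 + 4643.19 + 269.41 + 1315.91 + 460.38 + 866.72 = 9501.57
Landed cost (B) = invoice 10614.53 + 9501.57 + duty 2795.69 = 22911.79
Difference = |22828.63 − 22911.79| = 83.16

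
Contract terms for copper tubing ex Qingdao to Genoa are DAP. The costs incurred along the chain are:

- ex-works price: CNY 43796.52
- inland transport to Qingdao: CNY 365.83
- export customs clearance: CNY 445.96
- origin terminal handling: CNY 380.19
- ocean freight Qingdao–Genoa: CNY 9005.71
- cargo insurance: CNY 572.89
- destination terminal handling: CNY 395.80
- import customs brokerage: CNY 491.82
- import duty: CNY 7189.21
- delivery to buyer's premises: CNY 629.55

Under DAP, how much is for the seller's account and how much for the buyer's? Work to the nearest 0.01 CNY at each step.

Seller: CNY 55592.45; buyer: CNY 7681.03

DAP: the seller bears all costs to the named destination except import duty and clearance.
Seller's account: goods 43796.52 + inland to port 365.83 + export clearance 445.96 + origin terminal 380.19 + freight 9005.71 + insurance 572.89 + destination terminal 395.80 + delivery 629.55 = 55592.45
Buyer's account: brokerage 491.82 + duty 7189.21 = 7681.03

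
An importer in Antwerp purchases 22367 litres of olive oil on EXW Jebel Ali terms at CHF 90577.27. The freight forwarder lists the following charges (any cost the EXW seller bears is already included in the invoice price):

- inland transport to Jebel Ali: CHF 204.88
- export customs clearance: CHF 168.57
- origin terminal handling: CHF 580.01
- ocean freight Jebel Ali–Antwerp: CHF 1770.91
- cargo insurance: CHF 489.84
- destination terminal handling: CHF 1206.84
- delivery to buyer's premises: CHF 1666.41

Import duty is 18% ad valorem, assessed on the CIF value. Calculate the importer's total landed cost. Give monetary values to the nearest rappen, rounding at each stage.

Total landed cost: CHF 113547.20

EXW: the seller makes goods available at their premises; the buyer bears all onward costs.
CIF value = EXW price + inland to port + export clearance + origin terminal + freight + insurance = 90577.27 + 204.88 + 168.57 + 580.01 + 1770.91 + 489.84 = 93791.48
Import duty = 93791.48 × 18% = 16882.47
Buyer bears: inland to port 204.88 + export clearance 168.57 + origin terminal 580.01 + freight 1770.91 + insurance 489.84 + destination terminal 1206.84 + delivery 1666.41 + duty 16882.47 = 22969.93
Landed cost = invoice 90577.27 + 22969.93 = 113547.20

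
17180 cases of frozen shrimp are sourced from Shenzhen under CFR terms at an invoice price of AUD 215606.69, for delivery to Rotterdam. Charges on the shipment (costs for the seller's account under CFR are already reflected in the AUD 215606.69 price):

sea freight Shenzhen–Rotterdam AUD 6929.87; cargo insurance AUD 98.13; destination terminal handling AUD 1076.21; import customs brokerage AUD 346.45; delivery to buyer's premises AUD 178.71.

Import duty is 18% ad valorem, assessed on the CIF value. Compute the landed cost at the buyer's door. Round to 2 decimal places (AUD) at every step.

Total landed cost: AUD 256133.06

CFR: the seller pays costs through ocean freight to the destination port, but not insurance.
Already in the invoice (seller's account under CFR): freight — exclude.
CIF value = CFR price + insurance = 215606.69 + 98.13 = 215704.82
Import duty = 215704.82 × 18% = 38826.87
Buyer bears: insurance 98.13 + destination terminal 1076.21 + brokerage 346.45 + delivery 178.71 + duty 38826.87 = 40526.37
Landed cost = invoice 215606.69 + 40526.37 = 256133.06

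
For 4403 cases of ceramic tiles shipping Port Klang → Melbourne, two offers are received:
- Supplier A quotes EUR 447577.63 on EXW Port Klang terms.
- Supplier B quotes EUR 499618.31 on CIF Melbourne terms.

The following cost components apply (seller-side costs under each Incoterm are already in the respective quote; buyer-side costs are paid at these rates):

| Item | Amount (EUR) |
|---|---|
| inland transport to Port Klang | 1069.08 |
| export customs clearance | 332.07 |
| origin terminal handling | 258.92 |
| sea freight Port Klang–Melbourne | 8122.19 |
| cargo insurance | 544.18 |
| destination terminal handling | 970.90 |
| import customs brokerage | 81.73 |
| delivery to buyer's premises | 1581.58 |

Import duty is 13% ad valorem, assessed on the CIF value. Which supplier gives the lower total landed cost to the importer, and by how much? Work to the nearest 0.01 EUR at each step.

Supplier A (EXW):
CIF value = EXW price + inland to port + export clearance + origin terminal + freight + insurance = 447577.63 + 1069.08 + 332.07 + 258.92 + 8122.19 + 544.18 = 457904.07
Import duty = 457904.07 × 13% = 59527.53
Buyer bears (A): 1069.08 + 332.07 + 258.92 + 8122.19 + 544.18 + 970.90 + 81.73 + 1581.58 = 12960.65
Landed cost (A) = invoice 447577.63 + 12960.65 + duty 59527.53 = 520065.81
Supplier B (CIF):
The CIF price already equals the CIF value: 499618.31
Import duty = 499618.31 × 13% = 64950.38
Buyer bears (B): 970.90 + 81.73 + 1581.58 = 2634.21
Landed cost (B) = invoice 499618.31 + 2634.21 + duty 64950.38 = 567202.90
Difference = |520065.81 − 567202.90| = 47137.09

Supplier A is cheaper by EUR 47137.09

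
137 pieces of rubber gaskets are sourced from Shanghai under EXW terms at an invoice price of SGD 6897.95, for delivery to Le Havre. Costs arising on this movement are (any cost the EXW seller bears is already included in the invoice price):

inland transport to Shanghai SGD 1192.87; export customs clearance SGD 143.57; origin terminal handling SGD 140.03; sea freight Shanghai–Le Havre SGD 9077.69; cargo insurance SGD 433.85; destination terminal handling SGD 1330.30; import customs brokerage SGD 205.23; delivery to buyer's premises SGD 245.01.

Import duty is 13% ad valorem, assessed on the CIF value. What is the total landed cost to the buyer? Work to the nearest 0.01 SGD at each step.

EXW: the seller makes goods available at their premises; the buyer bears all onward costs.
CIF value = EXW price + inland to port + export clearance + origin terminal + freight + insurance = 6897.95 + 1192.87 + 143.57 + 140.03 + 9077.69 + 433.85 = 17885.96
Import duty = 17885.96 × 13% = 2325.17
Buyer bears: inland to port 1192.87 + export clearance 143.57 + origin terminal 140.03 + freight 9077.69 + insurance 433.85 + destination terminal 1330.30 + brokerage 205.23 + delivery 245.01 + duty 2325.17 = 15093.72
Landed cost = invoice 6897.95 + 15093.72 = 21991.67

Total landed cost: SGD 21991.67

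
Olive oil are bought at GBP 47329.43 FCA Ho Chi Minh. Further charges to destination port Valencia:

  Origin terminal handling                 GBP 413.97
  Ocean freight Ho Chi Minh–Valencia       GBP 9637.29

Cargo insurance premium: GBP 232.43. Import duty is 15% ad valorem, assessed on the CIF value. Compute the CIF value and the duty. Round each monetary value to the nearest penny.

CIF = FCA price + pre-shipment costs + freight + insurance
CIF = 47329.43 + 413.97 + 9637.29 + 232.43 = 57613.12
Import duty = 57613.12 × 15% = 8641.97

CIF value: GBP 57613.12; import duty: GBP 8641.97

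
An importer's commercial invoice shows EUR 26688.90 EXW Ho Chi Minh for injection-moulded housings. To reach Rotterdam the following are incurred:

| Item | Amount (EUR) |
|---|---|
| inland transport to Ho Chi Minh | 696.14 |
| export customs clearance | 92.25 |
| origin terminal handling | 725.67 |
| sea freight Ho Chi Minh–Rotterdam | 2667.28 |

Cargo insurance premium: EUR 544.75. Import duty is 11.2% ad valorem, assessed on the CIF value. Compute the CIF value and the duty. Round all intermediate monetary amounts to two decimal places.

CIF value: EUR 31414.99; import duty: EUR 3518.48

CIF = EXW price + pre-shipment costs + freight + insurance
CIF = 26688.90 + 696.14 + 92.25 + 725.67 + 2667.28 + 544.75 = 31414.99
Import duty = 31414.99 × 11.2% = 3518.48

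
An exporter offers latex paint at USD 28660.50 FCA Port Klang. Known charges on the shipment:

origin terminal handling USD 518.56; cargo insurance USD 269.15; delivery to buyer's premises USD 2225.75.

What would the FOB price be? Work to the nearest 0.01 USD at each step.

Not relevant to the conversion: insurance, delivery — on the buyer under both terms; not part of either seller's price.
From FCA to FOB, the seller additionally bears: origin terminal.
FOB price = 28660.50 + 518.56 = 29179.06

FOB price: USD 29179.06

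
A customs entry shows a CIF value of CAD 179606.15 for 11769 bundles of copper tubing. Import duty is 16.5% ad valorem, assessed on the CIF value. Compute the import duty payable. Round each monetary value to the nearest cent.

Import duty: CAD 29635.01

Import duty = 179606.15 × 16.5% = 29635.01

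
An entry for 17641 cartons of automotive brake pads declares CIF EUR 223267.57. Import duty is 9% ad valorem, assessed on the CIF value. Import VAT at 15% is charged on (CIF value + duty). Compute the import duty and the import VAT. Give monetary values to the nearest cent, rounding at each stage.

Import duty = 223267.57 × 9% = 20094.08
VAT base = CIF + duty = 223267.57 + 20094.08 = 243361.65
Import VAT = 243361.65 × 15% = 36504.25

Import duty: EUR 20094.08; import VAT: EUR 36504.25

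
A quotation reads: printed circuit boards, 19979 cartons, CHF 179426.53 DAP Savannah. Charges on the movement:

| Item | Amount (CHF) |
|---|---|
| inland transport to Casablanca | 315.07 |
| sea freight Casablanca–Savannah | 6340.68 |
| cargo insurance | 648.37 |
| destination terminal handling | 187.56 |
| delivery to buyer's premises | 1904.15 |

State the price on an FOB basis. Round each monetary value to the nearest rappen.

Not relevant to the conversion: inland to port — on the seller under both DAP and FOB; already in the DAP price and stays in the FOB price.
From DAP to FOB, the seller no longer bears: freight, insurance, destination terminal, delivery.
FOB price = 179426.53 − 6340.68 − 648.37 − 187.56 − 1904.15 = 170345.77

FOB price: CHF 170345.77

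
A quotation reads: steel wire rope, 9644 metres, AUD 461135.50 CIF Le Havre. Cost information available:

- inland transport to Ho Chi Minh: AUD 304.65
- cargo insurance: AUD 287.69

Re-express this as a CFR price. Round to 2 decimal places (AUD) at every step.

CFR price: AUD 460847.81

Not relevant to the conversion: inland to port — on the seller under both CIF and CFR; already in the CIF price and stays in the CFR price.
From CIF to CFR, the seller no longer bears: insurance.
CFR price = 461135.50 − 287.69 = 460847.81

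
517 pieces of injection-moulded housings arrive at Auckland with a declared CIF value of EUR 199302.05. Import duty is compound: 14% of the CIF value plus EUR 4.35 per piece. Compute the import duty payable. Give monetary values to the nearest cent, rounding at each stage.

Import duty: EUR 30151.24

Ad valorem component: 199302.05 × 14% = 27902.29
Specific component: 517 × 4.35 = 2248.95
Import duty = 27902.29 + 2248.95 = 30151.24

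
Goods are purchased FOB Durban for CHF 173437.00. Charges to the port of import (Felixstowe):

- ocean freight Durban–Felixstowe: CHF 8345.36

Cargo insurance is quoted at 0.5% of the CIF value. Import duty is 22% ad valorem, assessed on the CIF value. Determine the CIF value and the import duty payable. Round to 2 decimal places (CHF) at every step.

CIF value: CHF 182695.84; import duty: CHF 40193.08

Let C be the CIF value. C = FOB price + freight + 0.5% × C
C − 0.5% × C = 173437.00 + 8345.36
0.995 × C = 181782.36
C = 181782.36 / 0.995 = 182695.84
Insurance premium = 0.5% × 182695.84 = 913.48
Import duty = 182695.84 × 22% = 40193.08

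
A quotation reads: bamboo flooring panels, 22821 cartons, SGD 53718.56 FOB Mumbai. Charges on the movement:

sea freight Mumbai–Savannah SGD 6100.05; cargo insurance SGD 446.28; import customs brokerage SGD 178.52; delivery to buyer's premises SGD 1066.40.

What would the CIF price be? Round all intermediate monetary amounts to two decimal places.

CIF price: SGD 60264.89

Not relevant to the conversion: delivery, brokerage — on the buyer under both terms; not part of either seller's price.
From FOB to CIF, the seller additionally bears: freight, insurance.
CIF price = 53718.56 + 6100.05 + 446.28 = 60264.89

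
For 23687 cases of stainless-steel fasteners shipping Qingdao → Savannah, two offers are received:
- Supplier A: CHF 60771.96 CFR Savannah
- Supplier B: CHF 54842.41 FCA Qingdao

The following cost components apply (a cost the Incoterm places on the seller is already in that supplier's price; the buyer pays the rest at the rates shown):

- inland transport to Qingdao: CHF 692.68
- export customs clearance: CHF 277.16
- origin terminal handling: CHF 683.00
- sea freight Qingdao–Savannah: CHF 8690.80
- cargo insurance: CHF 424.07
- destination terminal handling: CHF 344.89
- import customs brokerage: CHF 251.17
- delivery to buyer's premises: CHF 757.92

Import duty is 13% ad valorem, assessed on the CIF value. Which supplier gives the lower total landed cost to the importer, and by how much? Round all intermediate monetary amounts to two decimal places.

Supplier A (CFR):
CIF value = CFR price + insurance = 60771.96 + 424.07 = 61196.03
Import duty = 61196.03 × 13% = 7955.48
Buyer bears (A): 424.07 + 344.89 + 251.17 + 757.92 = 1778.05
Landed cost (A) = invoice 60771.96 + 1778.05 + duty 7955.48 = 70505.49
Supplier B (FCA):
CIF value = FCA price + origin terminal + freight + insurance = 54842.41 + 683.00 + 8690.80 + 424.07 = 64640.28
Import duty = 64640.28 × 13% = 8403.24
Buyer bears (B): 683.00 + 8690.80 + 424.07 + 344.89 + 251.17 + 757.92 = 11151.85
Landed cost (B) = invoice 54842.41 + 11151.85 + duty 8403.24 = 74397.50
Difference = |70505.49 − 74397.50| = 3892.01

Supplier A is cheaper by CHF 3892.01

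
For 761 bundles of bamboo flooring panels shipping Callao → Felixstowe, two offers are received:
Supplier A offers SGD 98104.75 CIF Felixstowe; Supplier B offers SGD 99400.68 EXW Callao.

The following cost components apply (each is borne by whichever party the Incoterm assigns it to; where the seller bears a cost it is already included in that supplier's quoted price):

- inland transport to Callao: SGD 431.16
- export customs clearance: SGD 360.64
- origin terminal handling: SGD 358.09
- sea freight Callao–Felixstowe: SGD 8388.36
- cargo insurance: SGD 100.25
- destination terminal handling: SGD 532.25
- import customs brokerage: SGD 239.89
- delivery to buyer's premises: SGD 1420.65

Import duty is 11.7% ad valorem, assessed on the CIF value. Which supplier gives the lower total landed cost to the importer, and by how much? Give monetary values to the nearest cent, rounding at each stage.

Supplier A (CIF):
The CIF price already equals the CIF value: 98104.75
Import duty = 98104.75 × 11.7% = 11478.26
Buyer bears (A): 532.25 + 239.89 + 1420.65 = 2192.79
Landed cost (A) = invoice 98104.75 + 2192.79 + duty 11478.26 = 111775.80
Supplier B (EXW):
CIF value = EXW price + inland to port + export clearance + origin terminal + freight + insurance = 99400.68 + 431.16 + 360.64 + 358.09 + 8388.36 + 100.25 = 109039.18
Import duty = 109039.18 × 11.7% = 12757.58
Buyer bears (B): 431.16 + 360.64 + 358.09 + 8388.36 + 100.25 + 532.25 + 239.89 + 1420.65 = 11831.29
Landed cost (B) = invoice 99400.68 + 11831.29 + duty 12757.58 = 123989.55
Difference = |111775.80 − 123989.55| = 12213.75

Supplier A is cheaper by SGD 12213.75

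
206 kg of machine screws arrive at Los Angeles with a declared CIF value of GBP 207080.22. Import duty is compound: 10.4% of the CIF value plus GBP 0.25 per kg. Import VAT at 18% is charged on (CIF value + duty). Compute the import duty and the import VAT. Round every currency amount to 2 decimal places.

Import duty: GBP 21587.84; import VAT: GBP 41160.25

Ad valorem component: 207080.22 × 10.4% = 21536.34
Specific component: 206 × 0.25 = 51.50
Import duty = 21536.34 + 51.50 = 21587.84
VAT base = CIF + duty = 207080.22 + 21587.84 = 228668.06
Import VAT = 228668.06 × 18% = 41160.25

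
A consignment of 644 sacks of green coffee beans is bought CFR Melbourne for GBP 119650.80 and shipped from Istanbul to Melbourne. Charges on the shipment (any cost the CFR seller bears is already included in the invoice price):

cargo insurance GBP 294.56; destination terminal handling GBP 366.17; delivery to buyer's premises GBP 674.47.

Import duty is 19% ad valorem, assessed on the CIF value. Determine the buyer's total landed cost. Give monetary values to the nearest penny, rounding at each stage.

CFR: the seller pays costs through ocean freight to the destination port, but not insurance.
CIF value = CFR price + insurance = 119650.80 + 294.56 = 119945.36
Import duty = 119945.36 × 19% = 22789.62
Buyer bears: insurance 294.56 + destination terminal 366.17 + delivery 674.47 + duty 22789.62 = 24124.82
Landed cost = invoice 119650.80 + 24124.82 = 143775.62

Total landed cost: GBP 143775.62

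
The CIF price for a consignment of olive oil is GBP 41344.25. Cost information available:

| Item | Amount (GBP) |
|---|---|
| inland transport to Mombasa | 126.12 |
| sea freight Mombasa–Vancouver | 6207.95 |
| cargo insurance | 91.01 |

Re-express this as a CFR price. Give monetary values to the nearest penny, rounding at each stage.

CFR price: GBP 41253.24

Not relevant to the conversion: freight, inland to port — on the seller under both CIF and CFR; already in the CIF price and stays in the CFR price.
From CIF to CFR, the seller no longer bears: insurance.
CFR price = 41344.25 − 91.01 = 41253.24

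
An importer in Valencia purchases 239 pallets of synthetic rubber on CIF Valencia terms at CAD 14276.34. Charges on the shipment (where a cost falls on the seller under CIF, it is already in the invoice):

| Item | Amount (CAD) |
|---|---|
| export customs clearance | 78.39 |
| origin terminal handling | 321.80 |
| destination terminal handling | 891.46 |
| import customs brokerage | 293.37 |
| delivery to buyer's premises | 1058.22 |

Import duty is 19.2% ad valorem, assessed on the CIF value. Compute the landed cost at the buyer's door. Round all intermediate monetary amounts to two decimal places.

Total landed cost: CAD 19260.45

CIF: the seller pays costs through ocean freight and marine insurance to the destination port.
Already in the invoice (seller's account under CIF): export clearance, origin terminal — exclude.
The CIF price already equals the CIF value: 14276.34
Import duty = 14276.34 × 19.2% = 2741.06
Buyer bears: destination terminal 891.46 + brokerage 293.37 + delivery 1058.22 + duty 2741.06 = 4984.11
Landed cost = invoice 14276.34 + 4984.11 = 19260.45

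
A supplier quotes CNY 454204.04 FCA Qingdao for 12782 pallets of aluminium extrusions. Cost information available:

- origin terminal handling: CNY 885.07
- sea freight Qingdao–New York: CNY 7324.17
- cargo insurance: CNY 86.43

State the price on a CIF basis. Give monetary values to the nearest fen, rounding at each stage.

CIF price: CNY 462499.71

From FCA to CIF, the seller additionally bears: origin terminal, freight, insurance.
CIF price = 454204.04 + 885.07 + 7324.17 + 86.43 = 462499.71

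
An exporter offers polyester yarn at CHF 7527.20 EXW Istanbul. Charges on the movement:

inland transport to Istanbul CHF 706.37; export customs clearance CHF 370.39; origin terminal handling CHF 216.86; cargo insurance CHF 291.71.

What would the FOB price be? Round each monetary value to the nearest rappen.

FOB price: CHF 8820.82

Not relevant to the conversion: insurance — on the buyer under both terms; not part of either seller's price.
From EXW to FOB, the seller additionally bears: inland to port, export clearance, origin terminal.
FOB price = 7527.20 + 706.37 + 370.39 + 216.86 = 8820.82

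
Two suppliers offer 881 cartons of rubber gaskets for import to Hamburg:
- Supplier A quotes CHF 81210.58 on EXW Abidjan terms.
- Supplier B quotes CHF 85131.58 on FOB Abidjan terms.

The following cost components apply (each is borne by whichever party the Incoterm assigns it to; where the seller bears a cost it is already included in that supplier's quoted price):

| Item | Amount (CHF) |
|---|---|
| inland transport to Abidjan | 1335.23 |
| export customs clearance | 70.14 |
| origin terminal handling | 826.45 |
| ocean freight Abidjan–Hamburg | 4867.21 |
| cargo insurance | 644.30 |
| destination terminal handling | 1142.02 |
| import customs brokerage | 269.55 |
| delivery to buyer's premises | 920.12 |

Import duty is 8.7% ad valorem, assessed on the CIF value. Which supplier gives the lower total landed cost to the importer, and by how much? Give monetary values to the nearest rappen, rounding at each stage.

Supplier A is cheaper by CHF 1836.14

Supplier A (EXW):
CIF value = EXW price + inland to port + export clearance + origin terminal + freight + insurance = 81210.58 + 1335.23 + 70.14 + 826.45 + 4867.21 + 644.30 = 88953.91
Import duty = 88953.91 × 8.7% = 7738.99
Buyer bears (A): 1335.23 + 70.14 + 826.45 + 4867.21 + 644.30 + 1142.02 + 269.55 + 920.12 = 10075.02
Landed cost (A) = invoice 81210.58 + 10075.02 + duty 7738.99 = 99024.59
Supplier B (FOB):
CIF value = FOB price + freight + insurance = 85131.58 + 4867.21 + 644.30 = 90643.09
Import duty = 90643.09 × 8.7% = 7885.95
Buyer bears (B): 4867.21 + 644.30 + 1142.02 + 269.55 + 920.12 = 7843.20
Landed cost (B) = invoice 85131.58 + 7843.20 + duty 7885.95 = 100860.73
Difference = |99024.59 − 100860.73| = 1836.14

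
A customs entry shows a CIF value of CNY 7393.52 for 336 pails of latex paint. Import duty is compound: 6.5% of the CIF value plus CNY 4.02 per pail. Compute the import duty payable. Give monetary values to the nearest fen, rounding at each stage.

Ad valorem component: 7393.52 × 6.5% = 480.58
Specific component: 336 × 4.02 = 1350.72
Import duty = 480.58 + 1350.72 = 1831.30

Import duty: CNY 1831.30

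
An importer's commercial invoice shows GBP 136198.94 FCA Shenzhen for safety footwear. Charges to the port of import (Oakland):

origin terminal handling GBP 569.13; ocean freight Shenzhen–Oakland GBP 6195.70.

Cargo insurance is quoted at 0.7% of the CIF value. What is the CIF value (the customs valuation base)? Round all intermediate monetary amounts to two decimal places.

Let C be the CIF value. C = FCA price + pre-shipment costs + freight + 0.7% × C
C − 0.7% × C = 136198.94 + 569.13 + 6195.70
0.993 × C = 142963.77
C = 142963.77 / 0.993 = 143971.57
Insurance premium = 0.7% × 143971.57 = 1007.80

CIF value: GBP 143971.57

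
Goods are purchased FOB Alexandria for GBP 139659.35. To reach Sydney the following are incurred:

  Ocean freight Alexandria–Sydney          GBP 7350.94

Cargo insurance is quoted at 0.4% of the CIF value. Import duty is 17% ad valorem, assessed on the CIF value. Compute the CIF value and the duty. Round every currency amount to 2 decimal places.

Let C be the CIF value. C = FOB price + freight + 0.4% × C
C − 0.4% × C = 139659.35 + 7350.94
0.996 × C = 147010.29
C = 147010.29 / 0.996 = 147600.69
Insurance premium = 0.4% × 147600.69 = 590.40
Import duty = 147600.69 × 17% = 25092.12

CIF value: GBP 147600.69; import duty: GBP 25092.12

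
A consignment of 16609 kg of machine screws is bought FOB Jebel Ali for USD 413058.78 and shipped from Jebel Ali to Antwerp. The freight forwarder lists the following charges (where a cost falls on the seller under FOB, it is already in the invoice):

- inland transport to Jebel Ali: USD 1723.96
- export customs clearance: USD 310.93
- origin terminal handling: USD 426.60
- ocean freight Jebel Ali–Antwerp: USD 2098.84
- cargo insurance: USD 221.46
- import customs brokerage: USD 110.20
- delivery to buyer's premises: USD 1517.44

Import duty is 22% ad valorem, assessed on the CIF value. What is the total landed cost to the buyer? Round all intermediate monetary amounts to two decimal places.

FOB: the seller bears costs until goods are on board at the origin port; the buyer bears freight, insurance and all costs thereafter.
Already in the invoice (seller's account under FOB): inland to port, export clearance, origin terminal — exclude.
CIF value = FOB price + freight + insurance = 413058.78 + 2098.84 + 221.46 = 415379.08
Import duty = 415379.08 × 22% = 91383.40
Buyer bears: freight 2098.84 + insurance 221.46 + brokerage 110.20 + delivery 1517.44 + duty 91383.40 = 95331.34
Landed cost = invoice 413058.78 + 95331.34 = 508390.12

Total landed cost: USD 508390.12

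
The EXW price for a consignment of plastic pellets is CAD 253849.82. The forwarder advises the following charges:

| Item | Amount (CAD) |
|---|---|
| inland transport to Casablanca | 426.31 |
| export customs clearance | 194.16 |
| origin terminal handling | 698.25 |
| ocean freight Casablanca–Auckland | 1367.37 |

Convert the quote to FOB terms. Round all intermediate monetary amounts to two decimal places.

Not relevant to the conversion: freight — on the buyer under both terms; not part of either seller's price.
From EXW to FOB, the seller additionally bears: inland to port, export clearance, origin terminal.
FOB price = 253849.82 + 426.31 + 194.16 + 698.25 = 255168.54

FOB price: CAD 255168.54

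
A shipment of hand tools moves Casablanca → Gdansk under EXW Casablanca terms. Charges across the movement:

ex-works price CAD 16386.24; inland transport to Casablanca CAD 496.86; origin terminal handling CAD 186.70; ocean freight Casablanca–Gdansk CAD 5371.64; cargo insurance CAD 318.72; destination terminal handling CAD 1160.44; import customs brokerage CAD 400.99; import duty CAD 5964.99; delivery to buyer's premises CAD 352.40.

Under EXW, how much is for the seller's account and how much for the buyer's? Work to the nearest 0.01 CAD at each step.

Seller: CAD 16386.24; buyer: CAD 14252.74

EXW: the seller makes goods available at their premises; the buyer bears all onward costs.
Seller's account: goods 16386.24 = 16386.24
Buyer's account: inland to port 496.86 + origin terminal 186.70 + freight 5371.64 + insurance 318.72 + destination terminal 1160.44 + brokerage 400.99 + duty 5964.99 + delivery 352.40 = 14252.74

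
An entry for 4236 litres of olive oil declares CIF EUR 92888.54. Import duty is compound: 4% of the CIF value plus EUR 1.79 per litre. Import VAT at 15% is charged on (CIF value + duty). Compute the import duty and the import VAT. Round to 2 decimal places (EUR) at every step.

Ad valorem component: 92888.54 × 4% = 3715.54
Specific component: 4236 × 1.79 = 7582.44
Import duty = 3715.54 + 7582.44 = 11297.98
VAT base = CIF + duty = 92888.54 + 11297.98 = 104186.52
Import VAT = 104186.52 × 15% = 15627.98

Import duty: EUR 11297.98; import VAT: EUR 15627.98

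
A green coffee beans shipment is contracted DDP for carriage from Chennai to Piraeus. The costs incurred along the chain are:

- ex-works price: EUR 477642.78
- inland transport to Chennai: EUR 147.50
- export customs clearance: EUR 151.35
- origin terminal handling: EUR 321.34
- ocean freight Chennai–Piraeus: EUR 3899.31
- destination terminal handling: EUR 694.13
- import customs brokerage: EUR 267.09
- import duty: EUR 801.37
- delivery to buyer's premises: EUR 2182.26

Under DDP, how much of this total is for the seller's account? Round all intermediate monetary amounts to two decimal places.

DDP: the seller bears all costs including import duty.
Seller's account: goods 477642.78 + inland to port 147.50 + export clearance 151.35 + origin terminal 321.34 + freight 3899.31 + destination terminal 694.13 + brokerage 267.09 + duty 801.37 + delivery 2182.26 = 486107.13
Buyer's account: 0.00

Seller's account: EUR 486107.13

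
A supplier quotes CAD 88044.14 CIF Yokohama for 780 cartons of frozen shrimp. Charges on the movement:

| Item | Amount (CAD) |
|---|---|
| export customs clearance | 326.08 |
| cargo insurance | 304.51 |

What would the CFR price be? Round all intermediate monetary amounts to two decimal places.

CFR price: CAD 87739.63

Not relevant to the conversion: export clearance — on the seller under both CIF and CFR; already in the CIF price and stays in the CFR price.
From CIF to CFR, the seller no longer bears: insurance.
CFR price = 88044.14 − 304.51 = 87739.63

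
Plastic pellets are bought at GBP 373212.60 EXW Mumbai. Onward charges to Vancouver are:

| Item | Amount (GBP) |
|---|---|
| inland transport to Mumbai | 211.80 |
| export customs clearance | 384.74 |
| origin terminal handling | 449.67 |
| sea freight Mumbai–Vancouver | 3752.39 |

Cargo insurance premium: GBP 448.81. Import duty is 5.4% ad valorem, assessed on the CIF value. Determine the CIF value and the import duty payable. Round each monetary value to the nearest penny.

CIF value: GBP 378460.01; import duty: GBP 20436.84

CIF = EXW price + pre-shipment costs + freight + insurance
CIF = 373212.60 + 211.80 + 384.74 + 449.67 + 3752.39 + 448.81 = 378460.01
Import duty = 378460.01 × 5.4% = 20436.84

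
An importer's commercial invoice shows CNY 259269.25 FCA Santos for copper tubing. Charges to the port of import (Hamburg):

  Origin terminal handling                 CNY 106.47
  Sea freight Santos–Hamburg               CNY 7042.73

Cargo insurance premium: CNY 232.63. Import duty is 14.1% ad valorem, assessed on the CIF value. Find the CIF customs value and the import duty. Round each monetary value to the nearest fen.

CIF = FCA price + pre-shipment costs + freight + insurance
CIF = 259269.25 + 106.47 + 7042.73 + 232.63 = 266651.08
Import duty = 266651.08 × 14.1% = 37597.80

CIF value: CNY 266651.08; import duty: CNY 37597.80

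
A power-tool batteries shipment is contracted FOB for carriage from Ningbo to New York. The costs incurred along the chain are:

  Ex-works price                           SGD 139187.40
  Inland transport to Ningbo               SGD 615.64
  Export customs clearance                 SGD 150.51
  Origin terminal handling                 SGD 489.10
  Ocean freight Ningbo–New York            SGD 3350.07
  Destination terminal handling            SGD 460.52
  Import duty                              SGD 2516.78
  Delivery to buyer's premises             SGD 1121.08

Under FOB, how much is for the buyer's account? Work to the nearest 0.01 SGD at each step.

Buyer's account: SGD 7448.45

FOB: the seller bears costs until goods are on board at the origin port; the buyer bears freight, insurance and all costs thereafter.
Seller's account: goods 139187.40 + inland to port 615.64 + export clearance 150.51 + origin terminal 489.10 = 140442.65
Buyer's account: freight 3350.07 + destination terminal 460.52 + duty 2516.78 + delivery 1121.08 = 7448.45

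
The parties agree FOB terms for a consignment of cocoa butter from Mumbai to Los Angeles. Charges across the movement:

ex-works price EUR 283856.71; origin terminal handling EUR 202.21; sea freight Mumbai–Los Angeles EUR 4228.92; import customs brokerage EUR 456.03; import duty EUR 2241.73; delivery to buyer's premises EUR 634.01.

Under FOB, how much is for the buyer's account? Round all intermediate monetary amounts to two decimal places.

Buyer's account: EUR 7560.69

FOB: the seller bears costs until goods are on board at the origin port; the buyer bears freight, insurance and all costs thereafter.
Seller's account: goods 283856.71 + origin terminal 202.21 = 284058.92
Buyer's account: freight 4228.92 + brokerage 456.03 + duty 2241.73 + delivery 634.01 = 7560.69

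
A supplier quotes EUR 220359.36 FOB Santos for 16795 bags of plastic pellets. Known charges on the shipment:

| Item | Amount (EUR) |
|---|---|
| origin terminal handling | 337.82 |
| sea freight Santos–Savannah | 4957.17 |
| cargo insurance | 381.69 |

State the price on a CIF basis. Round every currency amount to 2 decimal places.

CIF price: EUR 225698.22

Not relevant to the conversion: origin terminal — on the seller under both FOB and CIF; already in the FOB price and stays in the CIF price.
From FOB to CIF, the seller additionally bears: freight, insurance.
CIF price = 220359.36 + 4957.17 + 381.69 = 225698.22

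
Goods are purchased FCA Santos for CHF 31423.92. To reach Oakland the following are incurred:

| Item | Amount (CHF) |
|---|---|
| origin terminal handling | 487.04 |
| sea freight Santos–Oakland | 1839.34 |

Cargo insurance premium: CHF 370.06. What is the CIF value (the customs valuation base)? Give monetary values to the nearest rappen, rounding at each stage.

CIF value: CHF 34120.36

CIF = FCA price + pre-shipment costs + freight + insurance
CIF = 31423.92 + 487.04 + 1839.34 + 370.06 = 34120.36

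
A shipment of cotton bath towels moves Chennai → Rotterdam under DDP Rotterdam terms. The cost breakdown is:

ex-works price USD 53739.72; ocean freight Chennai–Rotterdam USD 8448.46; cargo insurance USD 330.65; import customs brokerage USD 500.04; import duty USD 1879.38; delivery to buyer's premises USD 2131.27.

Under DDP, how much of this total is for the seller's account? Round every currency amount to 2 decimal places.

Seller's account: USD 67029.52

DDP: the seller bears all costs including import duty.
Seller's account: goods 53739.72 + freight 8448.46 + insurance 330.65 + brokerage 500.04 + duty 1879.38 + delivery 2131.27 = 67029.52
Buyer's account: 0.00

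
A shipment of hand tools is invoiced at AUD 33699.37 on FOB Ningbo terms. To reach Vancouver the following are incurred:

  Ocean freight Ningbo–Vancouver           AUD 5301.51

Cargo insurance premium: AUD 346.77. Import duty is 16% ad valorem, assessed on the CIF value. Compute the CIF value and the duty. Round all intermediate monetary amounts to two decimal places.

CIF value: AUD 39347.65; import duty: AUD 6295.62

CIF = FOB price + freight + insurance
CIF = 33699.37 + 5301.51 + 346.77 = 39347.65
Import duty = 39347.65 × 16% = 6295.62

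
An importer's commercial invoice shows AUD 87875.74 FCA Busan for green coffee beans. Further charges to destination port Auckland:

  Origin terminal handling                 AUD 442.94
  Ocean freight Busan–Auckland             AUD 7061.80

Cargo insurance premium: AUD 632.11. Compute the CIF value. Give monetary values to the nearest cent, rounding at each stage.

CIF value: AUD 96012.59

CIF = FCA price + pre-shipment costs + freight + insurance
CIF = 87875.74 + 442.94 + 7061.80 + 632.11 = 96012.59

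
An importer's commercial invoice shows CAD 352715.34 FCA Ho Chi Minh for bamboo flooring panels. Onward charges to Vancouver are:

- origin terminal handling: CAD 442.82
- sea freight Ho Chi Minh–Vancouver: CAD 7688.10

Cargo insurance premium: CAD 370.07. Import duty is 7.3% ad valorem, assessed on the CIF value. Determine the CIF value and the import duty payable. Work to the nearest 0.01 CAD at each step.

CIF value: CAD 361216.33; import duty: CAD 26368.79

CIF = FCA price + pre-shipment costs + freight + insurance
CIF = 352715.34 + 442.82 + 7688.10 + 370.07 = 361216.33
Import duty = 361216.33 × 7.3% = 26368.79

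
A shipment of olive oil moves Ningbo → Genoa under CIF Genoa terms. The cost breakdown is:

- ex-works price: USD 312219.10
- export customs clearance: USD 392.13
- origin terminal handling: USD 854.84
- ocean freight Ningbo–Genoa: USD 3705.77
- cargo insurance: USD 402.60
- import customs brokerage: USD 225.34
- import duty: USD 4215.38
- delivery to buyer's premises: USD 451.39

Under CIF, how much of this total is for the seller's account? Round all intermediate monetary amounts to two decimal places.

Seller's account: USD 317574.44

CIF: the seller pays costs through ocean freight and marine insurance to the destination port.
Seller's account: goods 312219.10 + export clearance 392.13 + origin terminal 854.84 + freight 3705.77 + insurance 402.60 = 317574.44
Buyer's account: brokerage 225.34 + duty 4215.38 + delivery 451.39 = 4892.11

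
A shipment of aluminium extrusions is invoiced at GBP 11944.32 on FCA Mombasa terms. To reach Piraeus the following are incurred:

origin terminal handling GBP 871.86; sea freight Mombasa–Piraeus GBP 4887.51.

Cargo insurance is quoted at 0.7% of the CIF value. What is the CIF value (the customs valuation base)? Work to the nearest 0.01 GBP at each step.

Let C be the CIF value. C = FCA price + pre-shipment costs + freight + 0.7% × C
C − 0.7% × C = 11944.32 + 871.86 + 4887.51
0.993 × C = 17703.69
C = 17703.69 / 0.993 = 17828.49
Insurance premium = 0.7% × 17828.49 = 124.80

CIF value: GBP 17828.49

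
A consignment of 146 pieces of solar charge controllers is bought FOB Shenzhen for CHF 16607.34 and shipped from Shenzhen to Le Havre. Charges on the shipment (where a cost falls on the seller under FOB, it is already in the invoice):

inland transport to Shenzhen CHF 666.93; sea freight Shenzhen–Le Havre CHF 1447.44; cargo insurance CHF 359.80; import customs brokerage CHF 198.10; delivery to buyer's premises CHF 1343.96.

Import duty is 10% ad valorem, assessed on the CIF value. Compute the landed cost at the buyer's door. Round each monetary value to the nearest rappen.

FOB: the seller bears costs until goods are on board at the origin port; the buyer bears freight, insurance and all costs thereafter.
Already in the invoice (seller's account under FOB): inland to port — exclude.
CIF value = FOB price + freight + insurance = 16607.34 + 1447.44 + 359.80 = 18414.58
Import duty = 18414.58 × 10% = 1841.46
Buyer bears: freight 1447.44 + insurance 359.80 + brokerage 198.10 + delivery 1343.96 + duty 1841.46 = 5190.76
Landed cost = invoice 16607.34 + 5190.76 = 21798.10

Total landed cost: CHF 21798.10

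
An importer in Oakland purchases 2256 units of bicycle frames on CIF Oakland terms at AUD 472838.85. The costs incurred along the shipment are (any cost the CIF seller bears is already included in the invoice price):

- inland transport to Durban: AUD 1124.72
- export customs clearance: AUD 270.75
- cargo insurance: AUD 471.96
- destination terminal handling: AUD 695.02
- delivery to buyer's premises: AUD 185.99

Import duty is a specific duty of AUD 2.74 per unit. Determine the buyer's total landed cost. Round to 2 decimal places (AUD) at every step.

Total landed cost: AUD 479901.30

CIF: the seller pays costs through ocean freight and marine insurance to the destination port.
Already in the invoice (seller's account under CIF): inland to port, export clearance, insurance — exclude.
The CIF price already equals the CIF value: 472838.85
Import duty = 2256 × 2.74 = 6181.44
Buyer bears: destination terminal 695.02 + delivery 185.99 + duty 6181.44 = 7062.45
Landed cost = invoice 472838.85 + 7062.45 = 479901.30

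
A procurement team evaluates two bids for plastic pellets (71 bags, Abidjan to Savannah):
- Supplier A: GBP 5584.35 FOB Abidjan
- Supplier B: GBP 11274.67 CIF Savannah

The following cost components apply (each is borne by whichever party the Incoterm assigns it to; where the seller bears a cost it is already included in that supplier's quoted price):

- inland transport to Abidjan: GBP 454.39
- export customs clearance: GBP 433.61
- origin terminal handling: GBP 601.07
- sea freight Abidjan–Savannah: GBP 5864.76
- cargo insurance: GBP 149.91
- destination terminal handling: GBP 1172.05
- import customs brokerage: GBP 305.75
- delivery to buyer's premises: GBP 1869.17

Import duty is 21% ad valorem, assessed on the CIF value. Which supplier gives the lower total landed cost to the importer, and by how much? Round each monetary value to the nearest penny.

Supplier A (FOB):
CIF value = FOB price + freight + insurance = 5584.35 + 5864.76 + 149.91 = 11599.02
Import duty = 11599.02 × 21% = 2435.79
Buyer bears (A): 5864.76 + 149.91 + 1172.05 + 305.75 + 1869.17 = 9361.64
Landed cost (A) = invoice 5584.35 + 9361.64 + duty 2435.79 = 17381.78
Supplier B (CIF):
The CIF price already equals the CIF value: 11274.67
Import duty = 11274.67 × 21% = 2367.68
Buyer bears (B): 1172.05 + 305.75 + 1869.17 = 3346.97
Landed cost (B) = invoice 11274.67 + 3346.97 + duty 2367.68 = 16989.32
Difference = |17381.78 − 16989.32| = 392.46

Supplier B is cheaper by GBP 392.46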